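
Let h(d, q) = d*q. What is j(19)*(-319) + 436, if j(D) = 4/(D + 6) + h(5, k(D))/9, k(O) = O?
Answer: -671009/225 ≈ -2982.3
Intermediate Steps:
j(D) = 4/(6 + D) + 5*D/9 (j(D) = 4/(D + 6) + (5*D)/9 = 4/(6 + D) + (5*D)*(1/9) = 4/(6 + D) + 5*D/9)
j(19)*(-319) + 436 = ((36 + 5*19**2 + 30*19)/(9*(6 + 19)))*(-319) + 436 = ((1/9)*(36 + 5*361 + 570)/25)*(-319) + 436 = ((1/9)*(1/25)*(36 + 1805 + 570))*(-319) + 436 = ((1/9)*(1/25)*2411)*(-319) + 436 = (2411/225)*(-319) + 436 = -769109/225 + 436 = -671009/225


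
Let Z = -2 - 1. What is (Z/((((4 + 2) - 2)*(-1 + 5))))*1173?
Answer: -3519/16 ≈ -219.94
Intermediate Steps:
Z = -3
(Z/((((4 + 2) - 2)*(-1 + 5))))*1173 = -3*1/((-1 + 5)*((4 + 2) - 2))*1173 = -3*1/(4*(6 - 2))*1173 = -3/(4*4)*1173 = -3/16*1173 = -3519/16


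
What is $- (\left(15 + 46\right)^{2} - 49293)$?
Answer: $45572$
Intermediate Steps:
$- (\left(15 + 46\right)^{2} - 49293) = - (61^{2} - 49293) = - (3721 - 49293) = \left(-1\right) \left(-45572\right) = 45572$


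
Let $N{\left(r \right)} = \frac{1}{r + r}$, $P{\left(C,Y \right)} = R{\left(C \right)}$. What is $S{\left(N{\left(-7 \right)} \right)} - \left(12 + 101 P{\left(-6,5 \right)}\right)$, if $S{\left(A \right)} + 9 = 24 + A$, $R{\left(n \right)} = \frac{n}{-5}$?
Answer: $- \frac{8279}{70} \approx -118.27$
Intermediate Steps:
$R{\left(n \right)} = - \frac{n}{5}$ ($R{\left(n \right)} = n \left(- \frac{1}{5}\right) = - \frac{n}{5}$)
$P{\left(C,Y \right)} = - \frac{C}{5}$
$N{\left(r \right)} = \frac{1}{2 r}$
$S{\left(A \right)} = 15 + A$ ($S{\left(A \right)} = -9 + \left(24 + A\right) = 15 + A$)
$S{\left(N{\left(-7 \right)} \right)} - \left(12 + 101 P{\left(-6,5 \right)}\right) = \left(15 + \frac{1}{2 \left(-7\right)}\right) - \left(12 + 101 \left(\left(- \frac{1}{5}\right) \left(-6\right)\right)\right) = \left(15 + \frac{1}{2} \left(- \frac{1}{7}\right)\right) - \left(12 + 101 \cdot \frac{6}{5}\right) = \left(15 - \frac{1}{14}\right) - \left(12 + \frac{606}{5}\right) = \frac{209}{14} - \frac{666}{5} = - \frac{8279}{70}$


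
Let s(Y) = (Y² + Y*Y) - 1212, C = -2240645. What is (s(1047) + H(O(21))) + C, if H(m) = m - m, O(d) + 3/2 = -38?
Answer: -49439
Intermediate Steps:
O(d) = -79/2 (O(d) = -3/2 - 38 = -79/2)
s(Y) = -1212 + 2*Y² (s(Y) = (Y² + Y²) - 1212 = 2*Y² - 1212 = -1212 + 2*Y²)
H(m) = 0
(s(1047) + H(O(21))) + C = ((-1212 + 2*1047²) + 0) - 2240645 = ((-1212 + 2*1096209) + 0) - 2240645 = ((-1212 + 2192418) + 0) - 2240645 = (2191206 + 0) - 2240645 = 2191206 - 2240645 = -49439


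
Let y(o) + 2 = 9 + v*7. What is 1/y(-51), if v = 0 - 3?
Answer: -1/14 ≈ -0.071429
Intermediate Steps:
v = -3
y(o) = -14 (y(o) = -2 + (9 - 3*7) = -2 + (9 - 21) = -2 - 12 = -14)
1/y(-51) = 1/(-14) = -1/14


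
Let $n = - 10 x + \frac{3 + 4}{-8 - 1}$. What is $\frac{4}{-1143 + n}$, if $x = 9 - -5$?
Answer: $- \frac{18}{5777} \approx -0.0031158$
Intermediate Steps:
$x = 14$ ($x = 9 + 5 = 14$)
$n = - \frac{1267}{9}$ ($n = \left(-10\right) 14 + \frac{3 + 4}{-8 - 1} = -140 + \frac{7}{-9} = -140 + 7 \left(- \frac{1}{9}\right) = -140 - \frac{7}{9} = - \frac{1267}{9} \approx -140.78$)
$\frac{4}{-1143 + n} = \frac{4}{-1143 - \frac{1267}{9}} = \frac{4}{- \frac{11554}{9}} = 4 \left(- \frac{9}{11554}\right) = - \frac{18}{5777}$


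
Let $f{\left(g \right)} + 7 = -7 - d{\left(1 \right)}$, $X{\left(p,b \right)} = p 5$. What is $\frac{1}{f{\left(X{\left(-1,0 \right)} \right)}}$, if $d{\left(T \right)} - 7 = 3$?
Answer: $- \frac{1}{24} \approx -0.041667$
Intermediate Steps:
$X{\left(p,b \right)} = 5 p$
$d{\left(T \right)} = 10$ ($d{\left(T \right)} = 7 + 3 = 10$)
$f{\left(g \right)} = -24$ ($f{\left(g \right)} = -7 - 17 = -24$)
$\frac{1}{f{\left(X{\left(-1,0 \right)} \right)}} = \frac{1}{-24} = - \frac{1}{24}$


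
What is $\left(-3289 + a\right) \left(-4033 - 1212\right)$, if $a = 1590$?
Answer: $8911255$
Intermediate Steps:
$\left(-3289 + a\right) \left(-4033 - 1212\right) = \left(-3289 + 1590\right) \left(-4033 - 1212\right) = \left(-1699\right) \left(-5245\right) = 8911255$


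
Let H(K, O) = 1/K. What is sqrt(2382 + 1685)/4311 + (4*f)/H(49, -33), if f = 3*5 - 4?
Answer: 2156 + 7*sqrt(83)/4311 ≈ 2156.0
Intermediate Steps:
f = 11 (f = 15 - 4 = 11)
sqrt(2382 + 1685)/4311 + (4*f)/H(49, -33) = sqrt(2382 + 1685)/4311 + (4*11)/(1/49) = sqrt(4067)*(1/4311) + 44/(1/49) = (7*sqrt(83))*(1/4311) + 44*49 = 7*sqrt(83)/4311 + 2156 = 2156 + 7*sqrt(83)/4311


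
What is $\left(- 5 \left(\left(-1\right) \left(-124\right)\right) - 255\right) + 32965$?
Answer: $32090$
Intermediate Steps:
$\left(- 5 \left(\left(-1\right) \left(-124\right)\right) - 255\right) + 32965 = \left(\left(-5\right) 124 - 255\right) + 32965 = \left(-620 - 255\right) + 32965 = -875 + 32965 = 32090$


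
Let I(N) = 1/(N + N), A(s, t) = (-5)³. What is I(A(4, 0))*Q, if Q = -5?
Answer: 1/50 ≈ 0.020000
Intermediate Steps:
A(s, t) = -125
I(N) = 1/(2*N)
I(A(4, 0))*Q = ((½)/(-125))*(-5) = ((½)*(-1/125))*(-5) = -1/250*(-5) = 1/50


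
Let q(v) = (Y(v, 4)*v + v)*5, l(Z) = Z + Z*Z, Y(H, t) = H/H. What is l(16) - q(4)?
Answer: 232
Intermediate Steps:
Y(H, t) = 1
l(Z) = Z + Z²
q(v) = 10*v (q(v) = (1*v + v)*5 = (v + v)*5 = (2*v)*5 = 10*v)
l(16) - q(4) = 16*(1 + 16) - 10*4 = 16*17 - 1*40 = 272 - 40 = 232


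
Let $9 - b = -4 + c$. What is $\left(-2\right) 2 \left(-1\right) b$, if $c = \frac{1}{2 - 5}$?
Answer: $\frac{160}{3} \approx 53.333$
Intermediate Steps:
$c = - \frac{1}{3}$ ($c = \frac{1}{-3} = - \frac{1}{3} \approx -0.33333$)
$b = \frac{40}{3}$ ($b = 9 - \left(-4 - \frac{1}{3}\right) = 9 - - \frac{13}{3} = 9 + \frac{13}{3} = \frac{40}{3} \approx 13.333$)
$\left(-2\right) 2 \left(-1\right) b = \left(-2\right) 2 \left(-1\right) \frac{40}{3} = \left(-4\right) \left(-1\right) \frac{40}{3} = 4 \cdot \frac{40}{3} = \frac{160}{3}$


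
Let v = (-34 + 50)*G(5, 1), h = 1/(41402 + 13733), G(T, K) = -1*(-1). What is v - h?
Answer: 882159/55135 ≈ 16.000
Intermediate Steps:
G(T, K) = 1
h = 1/55135 ≈ 1.8137e-5
v = 16 (v = (-34 + 50)*1 = 16*1 = 16)
v - h = 16 - 1*1/55135 = 16 - 1/55135 = 882159/55135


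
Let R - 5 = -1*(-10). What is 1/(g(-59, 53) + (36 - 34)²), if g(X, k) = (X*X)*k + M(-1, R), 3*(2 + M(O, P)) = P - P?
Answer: 1/184495 ≈ 5.4202e-6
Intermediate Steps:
R = 15 (R = 5 - 1*(-10) = 5 + 10 = 15)
M(O, P) = -2 (M(O, P) = -2 + (P - P)/3 = -2 + (⅓)*0 = -2 + 0 = -2)
g(X, k) = -2 + k*X² (g(X, k) = (X*X)*k - 2 = X²*k - 2 = k*X² - 2 = -2 + k*X²)
1/(g(-59, 53) + (36 - 34)²) = 1/((-2 + 53*(-59)²) + (36 - 34)²) = 1/((-2 + 53*3481) + 2²) = 1/((-2 + 184493) + 4) = 1/(184491 + 4) = 1/184495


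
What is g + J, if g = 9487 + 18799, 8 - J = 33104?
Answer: -4810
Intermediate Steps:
J = -33096 (J = 8 - 1*33104 = 8 - 33104 = -33096)
g = 28286
g + J = 28286 - 33096 = -4810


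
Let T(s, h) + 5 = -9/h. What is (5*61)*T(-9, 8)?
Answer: -14945/8 ≈ -1868.1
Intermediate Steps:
T(s, h) = -5 - 9/h
(5*61)*T(-9, 8) = (5*61)*(-5 - 9/8) = 305*(-5 - 9*1/8) = 305*(-5 - 9/8) = 305*(-49/8) = -14945/8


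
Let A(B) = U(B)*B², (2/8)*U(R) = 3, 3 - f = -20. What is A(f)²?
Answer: 40297104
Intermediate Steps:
f = 23 (f = 3 - 1*(-20) = 3 + 20 = 23)
U(R) = 12 (U(R) = 4*3 = 12)
A(B) = 12*B²
A(f)² = (12*23²)² = (12*529)² = 6348² = 40297104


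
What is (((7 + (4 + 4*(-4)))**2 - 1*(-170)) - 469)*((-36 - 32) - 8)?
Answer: 20824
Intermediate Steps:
(((7 + (4 + 4*(-4)))**2 - 1*(-170)) - 469)*((-36 - 32) - 8) = (((7 + (4 - 16))**2 + 170) - 469)*(-68 - 8) = (((7 - 12)**2 + 170) - 469)*(-76) = (((-5)**2 + 170) - 469)*(-76) = ((25 + 170) - 469)*(-76) = (195 - 469)*(-76) = -274*(-76) = 20824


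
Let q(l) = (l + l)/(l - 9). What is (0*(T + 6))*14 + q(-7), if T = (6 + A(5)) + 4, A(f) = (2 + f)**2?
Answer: 7/8 ≈ 0.87500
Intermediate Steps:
q(l) = 2*l/(-9 + l) (q(l) = (2*l)/(-9 + l) = 2*l/(-9 + l))
T = 59 (T = (6 + (2 + 5)**2) + 4 = (6 + 7**2) + 4 = (6 + 49) + 4 = 55 + 4 = 59)
(0*(T + 6))*14 + q(-7) = (0*(59 + 6))*14 + 2*(-7)/(-9 - 7) = (0*65)*14 + 2*(-7)/(-16) = 0*14 + 2*(-7)*(-1/16) = 0 + 7/8 = 7/8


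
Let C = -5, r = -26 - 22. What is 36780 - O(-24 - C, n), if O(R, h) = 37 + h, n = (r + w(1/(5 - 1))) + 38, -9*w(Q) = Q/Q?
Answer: 330778/9 ≈ 36753.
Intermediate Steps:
r = -48
w(Q) = -1/9 (w(Q) = -Q/(9*Q) = -1/9*1 = -1/9)
n = -91/9 (n = (-48 - 1/9) + 38 = -433/9 + 38 = -91/9 ≈ -10.111)
36780 - O(-24 - C, n) = 36780 - (37 - 91/9) = 36780 - 1*242/9 = 36780 - 242/9 = 330778/9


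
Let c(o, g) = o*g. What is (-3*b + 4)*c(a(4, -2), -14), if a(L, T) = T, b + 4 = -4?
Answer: 784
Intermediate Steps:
b = -8 (b = -4 - 4 = -8)
c(o, g) = g*o
(-3*b + 4)*c(a(4, -2), -14) = (-3*(-8) + 4)*(-14*(-2)) = (24 + 4)*28 = 28*28 = 784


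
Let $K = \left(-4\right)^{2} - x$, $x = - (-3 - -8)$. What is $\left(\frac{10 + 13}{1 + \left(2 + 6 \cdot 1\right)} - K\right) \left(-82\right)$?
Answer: $\frac{13612}{9} \approx 1512.4$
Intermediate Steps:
$x = -5$ ($x = - (-3 + 8) = \left(-1\right) 5 = -5$)
$K = 21$ ($K = \left(-4\right)^{2} - -5 = 16 + 5 = 21$)
$\left(\frac{10 + 13}{1 + \left(2 + 6 \cdot 1\right)} - K\right) \left(-82\right) = \left(\frac{10 + 13}{1 + \left(2 + 6 \cdot 1\right)} - 21\right) \left(-82\right) = \left(\frac{23}{1 + \left(2 + 6\right)} - 21\right) \left(-82\right) = \left(\frac{23}{1 + 8} - 21\right) \left(-82\right) = \left(\frac{23}{9} - 21\right) \left(-82\right) = \left(- \frac{166}{9}\right) \left(-82\right) = \frac{13612}{9}$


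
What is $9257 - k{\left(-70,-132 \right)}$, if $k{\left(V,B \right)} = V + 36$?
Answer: $9291$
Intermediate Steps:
$k{\left(V,B \right)} = 36 + V$
$9257 - k{\left(-70,-132 \right)} = 9257 - \left(36 - 70\right) = 9257 - -34 = 9257 + 34 = 9291$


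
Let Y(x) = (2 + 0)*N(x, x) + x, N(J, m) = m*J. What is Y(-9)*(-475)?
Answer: -72675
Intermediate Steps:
N(J, m) = J*m
Y(x) = x + 2*x² (Y(x) = (2 + 0)*(x*x) + x = 2*x² + x = x + 2*x²)
Y(-9)*(-475) = -9*(1 + 2*(-9))*(-475) = -9*(1 - 18)*(-475) = -9*(-17)*(-475) = 153*(-475) = -72675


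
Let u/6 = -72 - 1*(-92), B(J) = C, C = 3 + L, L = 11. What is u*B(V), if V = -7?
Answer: 1680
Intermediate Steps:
C = 14 (C = 3 + 11 = 14)
B(J) = 14
u = 120 (u = 6*(-72 - 1*(-92)) = 6*(-72 + 92) = 6*20 = 120)
u*B(V) = 120*14 = 1680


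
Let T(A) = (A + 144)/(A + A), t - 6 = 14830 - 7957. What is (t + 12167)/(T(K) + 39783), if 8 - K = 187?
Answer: 6818468/14242349 ≈ 0.47875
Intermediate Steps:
t = 6879 (t = 6 + (14830 - 7957) = 6 + 6873 = 6879)
K = -179 (K = 8 - 1*187 = 8 - 187 = -179)
T(A) = (144 + A)/(2*A) (T(A) = (144 + A)/((2*A)) = (144 + A)*(1/(2*A)) = (144 + A)/(2*A))
(t + 12167)/(T(K) + 39783) = (6879 + 12167)/((1/2)*(144 - 179)/(-179) + 39783) = 19046/((1/2)*(-1/179)*(-35) + 39783) = 19046/(35/358 + 39783) = 19046/(14242349/358) = 19046*(358/14242349) = 6818468/14242349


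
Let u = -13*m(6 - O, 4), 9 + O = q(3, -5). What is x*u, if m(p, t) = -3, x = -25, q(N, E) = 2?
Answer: -975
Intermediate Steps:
O = -7 (O = -9 + 2 = -7)
u = 39 (u = -13*(-3) = 39)
x*u = -25*39 = -975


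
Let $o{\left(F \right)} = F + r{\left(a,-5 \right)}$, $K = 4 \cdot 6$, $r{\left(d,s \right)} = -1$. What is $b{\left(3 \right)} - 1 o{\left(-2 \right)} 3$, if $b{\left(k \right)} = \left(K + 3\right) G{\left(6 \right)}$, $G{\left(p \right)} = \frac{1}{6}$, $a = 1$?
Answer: $\frac{27}{2} \approx 13.5$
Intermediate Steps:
$K = 24$
$G{\left(p \right)} = \frac{1}{6}$
$b{\left(k \right)} = \frac{9}{2}$ ($b{\left(k \right)} = \left(24 + 3\right) \frac{1}{6} = 27 \cdot \frac{1}{6} = \frac{9}{2}$)
$o{\left(F \right)} = -1 + F$ ($o{\left(F \right)} = F - 1 = -1 + F$)
$b{\left(3 \right)} - 1 o{\left(-2 \right)} 3 = \frac{9}{2} - 1 \left(-1 - 2\right) 3 = \frac{9}{2} - 1 \left(-3\right) 3 = \frac{9}{2} - \left(-3\right) 3 = \frac{9}{2} - -9 = \frac{9}{2} + 9 = \frac{27}{2}$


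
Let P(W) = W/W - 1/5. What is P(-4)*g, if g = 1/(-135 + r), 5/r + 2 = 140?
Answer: -552/93125 ≈ -0.0059275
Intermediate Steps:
r = 5/138 (r = 5/(-2 + 140) = 5/138 ≈ 0.036232)
g = -138/18625 (g = 1/(-135 + 5/138) = 1/(-18625/138) = -138/18625 ≈ -0.0074094)
P(W) = 4/5 (P(W) = 1 - 1*1/5 = 1 - 1/5 = 4/5)
P(-4)*g = (4/5)*(-138/18625) = -552/93125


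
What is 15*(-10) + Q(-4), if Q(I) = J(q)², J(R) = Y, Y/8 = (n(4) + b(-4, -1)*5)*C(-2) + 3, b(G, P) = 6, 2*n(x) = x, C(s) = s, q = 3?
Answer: 237994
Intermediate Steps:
n(x) = x/2
Y = -488 (Y = 8*(((½)*4 + 6*5)*(-2) + 3) = 8*((2 + 30)*(-2) + 3) = 8*(32*(-2) + 3) = 8*(-64 + 3) = 8*(-61) = -488)
J(R) = -488
Q(I) = 238144 (Q(I) = (-488)² = 238144)
15*(-10) + Q(-4) = 15*(-10) + 238144 = -150 + 238144 = 237994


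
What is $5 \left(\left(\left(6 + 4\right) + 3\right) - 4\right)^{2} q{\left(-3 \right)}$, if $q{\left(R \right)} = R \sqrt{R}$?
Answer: $- 1215 i \sqrt{3} \approx - 2104.4 i$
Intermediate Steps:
$q{\left(R \right)} = R^{\frac{3}{2}}$
$5 \left(\left(\left(6 + 4\right) + 3\right) - 4\right)^{2} q{\left(-3 \right)} = 5 \left(\left(\left(6 + 4\right) + 3\right) - 4\right)^{2} \left(-3\right)^{\frac{3}{2}} = 5 \left(\left(10 + 3\right) - 4\right)^{2} \left(- 3 i \sqrt{3}\right) = 5 \left(13 - 4\right)^{2} \left(- 3 i \sqrt{3}\right) = 5 \cdot 9^{2} \left(- 3 i \sqrt{3}\right) = 5 \cdot 81 \left(- 3 i \sqrt{3}\right) = 405 \left(- 3 i \sqrt{3}\right) = - 1215 i \sqrt{3}$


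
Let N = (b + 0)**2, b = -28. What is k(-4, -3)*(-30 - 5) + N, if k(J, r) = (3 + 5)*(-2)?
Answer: 1344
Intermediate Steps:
k(J, r) = -16 (k(J, r) = 8*(-2) = -16)
N = 784 (N = (-28 + 0)**2 = (-28)**2 = 784)
k(-4, -3)*(-30 - 5) + N = -16*(-30 - 5) + 784 = -16*(-35) + 784 = 560 + 784 = 1344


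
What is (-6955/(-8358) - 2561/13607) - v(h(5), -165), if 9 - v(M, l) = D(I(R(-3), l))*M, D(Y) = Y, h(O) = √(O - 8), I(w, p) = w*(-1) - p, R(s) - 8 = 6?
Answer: -950313907/113727306 + 151*I*√3 ≈ -8.3561 + 261.54*I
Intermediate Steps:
R(s) = 14 (R(s) = 8 + 6 = 14)
I(w, p) = -p - w (I(w, p) = -w - p = -p - w)
h(O) = √(-8 + O)
v(M, l) = 9 - M*(-14 - l) (v(M, l) = 9 - (-l - 1*14)*M = 9 - (-l - 14)*M = 9 - (-14 - l)*M = 9 - M*(-14 - l))
(-6955/(-8358) - 2561/13607) - v(h(5), -165) = (-6955/(-8358) - 2561/13607) - (9 + √(-8 + 5)*(14 - 165)) = (-6955*(-1/8358) - 2561*1/13607) - (9 + √(-3)*(-151)) = (6955/8358 - 2561/13607) - (9 + (I*√3)*(-151)) = 73231847/113727306 - (9 - 151*I*√3) = 73231847/113727306 + (-9 + 151*I*√3) = -950313907/113727306 + 151*I*√3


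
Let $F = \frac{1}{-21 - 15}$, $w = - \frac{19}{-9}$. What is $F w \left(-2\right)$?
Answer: $\frac{19}{162} \approx 0.11728$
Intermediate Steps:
$w = \frac{19}{9}$ ($w = \left(-19\right) \left(- \frac{1}{9}\right) = \frac{19}{9} \approx 2.1111$)
$F = - \frac{1}{36}$ ($F = \frac{1}{-36} = - \frac{1}{36} \approx -0.027778$)
$F w \left(-2\right) = \left(- \frac{1}{36}\right) \frac{19}{9} \left(-2\right) = \left(- \frac{19}{324}\right) \left(-2\right) = \frac{19}{162}$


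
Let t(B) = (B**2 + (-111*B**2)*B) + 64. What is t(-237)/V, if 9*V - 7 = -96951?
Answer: -3324811761/24236 ≈ -1.3718e+5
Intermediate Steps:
V = -96944/9 (V = 7/9 + (1/9)*(-96951) = 7/9 - 32317/3 = -96944/9 ≈ -10772.)
t(B) = 64 + B**2 - 111*B**3 (t(B) = (B**2 - 111*B**3) + 64 = 64 + B**2 - 111*B**3)
t(-237)/V = (64 + (-237)**2 - 111*(-237)**3)/(-96944/9) = (64 + 56169 - 111*(-13312053))*(-9/96944) = (64 + 56169 + 1477637883)*(-9/96944) = 1477694116*(-9/96944) = -3324811761/24236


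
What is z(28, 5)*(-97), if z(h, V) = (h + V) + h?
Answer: -5917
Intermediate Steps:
z(h, V) = V + 2*h (z(h, V) = (V + h) + h = V + 2*h)
z(28, 5)*(-97) = (5 + 2*28)*(-97) = (5 + 56)*(-97) = 61*(-97) = -5917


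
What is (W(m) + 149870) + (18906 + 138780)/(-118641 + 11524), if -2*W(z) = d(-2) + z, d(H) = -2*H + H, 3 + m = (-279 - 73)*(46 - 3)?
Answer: 33728364237/214234 ≈ 1.5744e+5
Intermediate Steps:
m = -15139 (m = -3 + (-279 - 73)*(46 - 3) = -3 - 352*43 = -3 - 15136 = -15139)
d(H) = -H
W(z) = -1 - z/2 (W(z) = -(-1*(-2) + z)/2 = -(2 + z)/2 = -1 - z/2)
(W(m) + 149870) + (18906 + 138780)/(-118641 + 11524) = ((-1 - ½*(-15139)) + 149870) + (18906 + 138780)/(-118641 + 11524) = ((-1 + 15139/2) + 149870) + 157686/(-107117) = (15137/2 + 149870) + 157686*(-1/107117) = 314877/2 - 157686/107117 = 33728364237/214234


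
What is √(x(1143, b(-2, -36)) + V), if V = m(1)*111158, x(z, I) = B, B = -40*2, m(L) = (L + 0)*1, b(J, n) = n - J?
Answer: 33*√102 ≈ 333.28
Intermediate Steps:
m(L) = L (m(L) = L*1 = L)
B = -80
x(z, I) = -80
V = 111158 (V = 1*111158 = 111158)
√(x(1143, b(-2, -36)) + V) = √(-80 + 111158) = √111078 = 33*√102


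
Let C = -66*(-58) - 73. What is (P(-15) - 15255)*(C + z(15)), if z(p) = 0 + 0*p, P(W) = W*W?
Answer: -56437650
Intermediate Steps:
P(W) = W**2
C = 3755 (C = 3828 - 73 = 3755)
z(p) = 0 (z(p) = 0 + 0 = 0)
(P(-15) - 15255)*(C + z(15)) = ((-15)**2 - 15255)*(3755 + 0) = (225 - 15255)*3755 = -15030*3755 = -56437650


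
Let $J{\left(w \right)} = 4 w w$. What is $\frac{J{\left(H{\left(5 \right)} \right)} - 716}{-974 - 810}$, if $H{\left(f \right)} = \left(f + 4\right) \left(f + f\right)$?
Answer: $- \frac{7921}{446} \approx -17.76$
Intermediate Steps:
$H{\left(f \right)} = 2 f \left(4 + f\right)$ ($H{\left(f \right)} = \left(4 + f\right) 2 f = 2 f \left(4 + f\right)$)
$J{\left(w \right)} = 4 w^{2}$
$\frac{J{\left(H{\left(5 \right)} \right)} - 716}{-974 - 810} = \frac{4 \left(2 \cdot 5 \left(4 + 5\right)\right)^{2} - 716}{-974 - 810} = \frac{4 \left(2 \cdot 5 \cdot 9\right)^{2} - 716}{-1784} = \left(4 \cdot 90^{2} - 716\right) \left(- \frac{1}{1784}\right) = \left(4 \cdot 8100 - 716\right) \left(- \frac{1}{1784}\right) = \left(32400 - 716\right) \left(- \frac{1}{1784}\right) = 31684 \left(- \frac{1}{1784}\right) = - \frac{7921}{446}$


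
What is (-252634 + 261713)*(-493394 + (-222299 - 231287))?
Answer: -8597631420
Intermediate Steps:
(-252634 + 261713)*(-493394 + (-222299 - 231287)) = 9079*(-493394 - 453586) = 9079*(-946980) = -8597631420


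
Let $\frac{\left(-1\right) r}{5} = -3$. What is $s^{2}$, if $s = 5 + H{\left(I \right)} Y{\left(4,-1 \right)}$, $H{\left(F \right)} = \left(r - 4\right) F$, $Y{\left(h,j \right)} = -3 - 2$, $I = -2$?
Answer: $13225$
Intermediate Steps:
$Y{\left(h,j \right)} = -5$ ($Y{\left(h,j \right)} = -3 - 2 = -5$)
$r = 15$ ($r = \left(-5\right) \left(-3\right) = 15$)
$H{\left(F \right)} = 11 F$ ($H{\left(F \right)} = \left(15 - 4\right) F = 11 F$)
$s = 115$ ($s = 5 + 11 \left(-2\right) \left(-5\right) = 5 - -110 = 5 + 110 = 115$)
$s^{2} = 115^{2} = 13225$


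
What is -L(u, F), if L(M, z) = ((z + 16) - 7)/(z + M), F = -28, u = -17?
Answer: -19/45 ≈ -0.42222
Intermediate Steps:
L(M, z) = (9 + z)/(M + z) (L(M, z) = ((16 + z) - 7)/(M + z) = (9 + z)/(M + z))
-L(u, F) = -(9 - 28)/(-17 - 28) = -(-19)/(-45) = -(-1)*(-19)/45 = -1*19/45 = -19/45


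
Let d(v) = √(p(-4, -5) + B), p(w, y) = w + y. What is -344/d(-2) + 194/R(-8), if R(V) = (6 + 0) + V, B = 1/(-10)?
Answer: -97 + 344*I*√910/91 ≈ -97.0 + 114.03*I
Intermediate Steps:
B = -⅒ ≈ -0.10000
d(v) = I*√910/10 (d(v) = √((-4 - 5) - ⅒) = √(-9 - ⅒) = √(-91/10) = I*√910/10)
R(V) = 6 + V
-344/d(-2) + 194/R(-8) = -344*(-I*√910/91) + 194/(6 - 8) = -(-344)*I*√910/91 + 194/(-2) = 344*I*√910/91 + 194*(-½) = 344*I*√910/91 - 97 = -97 + 344*I*√910/91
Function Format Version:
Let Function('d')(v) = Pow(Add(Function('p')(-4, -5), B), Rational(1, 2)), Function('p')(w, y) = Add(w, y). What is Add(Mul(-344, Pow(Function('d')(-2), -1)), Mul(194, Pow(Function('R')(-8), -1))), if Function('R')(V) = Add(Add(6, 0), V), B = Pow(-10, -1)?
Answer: Add(-97, Mul(Rational(344, 91), I, Pow(910, Rational(1, 2)))) ≈ Add(-97.000, Mul(114.03, I))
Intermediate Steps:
B = Rational(-1, 10) ≈ -0.10000
Function('d')(v) = Mul(Rational(1, 10), I, Pow(910, Rational(1, 2))) (Function('d')(v) = Pow(Add(Add(-4, -5), Rational(-1, 10)), Rational(1, 2)) = Pow(Add(-9, Rational(-1, 10)), Rational(1, 2)) = Pow(Rational(-91, 10), Rational(1, 2)) = Mul(Rational(1, 10), I, Pow(910, Rational(1, 2))))
Function('R')(V) = Add(6, V)
Add(Mul(-344, Pow(Function('d')(-2), -1)), Mul(194, Pow(Function('R')(-8), -1))) = Add(Mul(-344, Pow(Mul(Rational(1, 10), I, Pow(910, Rational(1, 2))), -1)), Mul(194, Pow(Add(6, -8), -1))) = Add(Mul(-344, Mul(Rational(-1, 91), I, Pow(910, Rational(1, 2)))), Mul(194, Pow(-2, -1))) = Add(Mul(Rational(344, 91), I, Pow(910, Rational(1, 2))), Mul(194, Rational(-1, 2))) = Add(Mul(Rational(344, 91), I, Pow(910, Rational(1, 2))), -97) = Add(-97, Mul(Rational(344, 91), I, Pow(910, Rational(1, 2))))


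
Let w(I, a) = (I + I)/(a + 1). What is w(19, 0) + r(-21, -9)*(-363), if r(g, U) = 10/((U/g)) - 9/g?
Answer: -60113/7 ≈ -8587.6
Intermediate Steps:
w(I, a) = 2*I/(1 + a) (w(I, a) = (2*I)/(1 + a) = 2*I/(1 + a))
r(g, U) = -9/g + 10*g/U (r(g, U) = 10*(g/U) - 9/g = 10*g/U - 9/g = -9/g + 10*g/U)
w(19, 0) + r(-21, -9)*(-363) = 2*19/(1 + 0) + (-9/(-21) + 10*(-21)/(-9))*(-363) = 2*19/1 + (-9*(-1/21) + 10*(-21)*(-⅑))*(-363) = 2*19*1 + (3/7 + 70/3)*(-363) = 38 + (499/21)*(-363) = 38 - 60379/7 = -60113/7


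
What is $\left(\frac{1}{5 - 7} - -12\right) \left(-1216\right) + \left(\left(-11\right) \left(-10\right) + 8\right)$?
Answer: $-13866$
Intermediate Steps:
$\left(\frac{1}{5 - 7} - -12\right) \left(-1216\right) + \left(\left(-11\right) \left(-10\right) + 8\right) = \left(\frac{1}{-2} + 12\right) \left(-1216\right) + \left(110 + 8\right) = \left(- \frac{1}{2} + 12\right) \left(-1216\right) + 118 = \frac{23}{2} \left(-1216\right) + 118 = -13984 + 118 = -13866$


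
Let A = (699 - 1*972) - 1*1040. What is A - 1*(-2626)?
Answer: 1313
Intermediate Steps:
A = -1313 (A = (699 - 972) - 1040 = -273 - 1040 = -1313)
A - 1*(-2626) = -1313 - 1*(-2626) = -1313 + 2626 = 1313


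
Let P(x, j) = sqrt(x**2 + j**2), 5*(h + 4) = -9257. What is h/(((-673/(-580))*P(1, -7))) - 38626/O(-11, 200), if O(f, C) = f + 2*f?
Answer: 38626/33 - 538066*sqrt(2)/3365 ≈ 944.35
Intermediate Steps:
h = -9277/5 (h = -4 + (1/5)*(-9257) = -4 - 9257/5 = -9277/5 ≈ -1855.4)
P(x, j) = sqrt(j**2 + x**2)
O(f, C) = 3*f
h/(((-673/(-580))*P(1, -7))) - 38626/O(-11, 200) = -9277*580/(673*sqrt((-7)**2 + 1**2))/5 - 38626/(3*(-11)) = -9277*580/(673*sqrt(49 + 1))/5 - 38626/(-33) = -9277*58*sqrt(2)/673/5 - 38626*(-1/33) = -9277*58*sqrt(2)/673/5 + 38626/33 = -538066*sqrt(2)/3365 + 38626/33 = 38626/33 - 538066*sqrt(2)/3365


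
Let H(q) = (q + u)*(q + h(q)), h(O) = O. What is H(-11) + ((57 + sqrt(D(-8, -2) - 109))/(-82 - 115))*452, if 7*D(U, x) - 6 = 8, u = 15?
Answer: -43100/197 - 452*I*sqrt(107)/197 ≈ -218.78 - 23.734*I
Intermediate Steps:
D(U, x) = 2 (D(U, x) = 6/7 + (1/7)*8 = 6/7 + 8/7 = 2)
H(q) = 2*q*(15 + q) (H(q) = (q + 15)*(q + q) = (15 + q)*(2*q) = 2*q*(15 + q))
H(-11) + ((57 + sqrt(D(-8, -2) - 109))/(-82 - 115))*452 = 2*(-11)*(15 - 11) + ((57 + sqrt(2 - 109))/(-82 - 115))*452 = 2*(-11)*4 + ((57 + sqrt(-107))/(-197))*452 = -88 + ((57 + I*sqrt(107))*(-1/197))*452 = -88 + (-57/197 - I*sqrt(107)/197)*452 = -88 + (-25764/197 - 452*I*sqrt(107)/197) = -43100/197 - 452*I*sqrt(107)/197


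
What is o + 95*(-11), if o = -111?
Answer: -1156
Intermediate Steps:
o + 95*(-11) = -111 + 95*(-11) = -111 - 1045 = -1156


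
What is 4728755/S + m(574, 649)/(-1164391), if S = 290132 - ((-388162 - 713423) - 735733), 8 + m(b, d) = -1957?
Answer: 1102060040491/495436726590 ≈ 2.2244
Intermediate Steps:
m(b, d) = -1965 (m(b, d) = -8 - 1957 = -1965)
S = 2127450 (S = 290132 - (-1101585 - 735733) = 290132 - 1*(-1837318) = 290132 + 1837318 = 2127450)
4728755/S + m(574, 649)/(-1164391) = 4728755/2127450 - 1965/(-1164391) = 4728755*(1/2127450) - 1965*(-1/1164391) = 945751/425490 + 1965/1164391 = 1102060040491/495436726590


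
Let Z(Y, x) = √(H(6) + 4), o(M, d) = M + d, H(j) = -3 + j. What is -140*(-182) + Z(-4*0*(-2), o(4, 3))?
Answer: 25480 + √7 ≈ 25483.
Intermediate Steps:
Z(Y, x) = √7 (Z(Y, x) = √((-3 + 6) + 4) = √(3 + 4) = √7)
-140*(-182) + Z(-4*0*(-2), o(4, 3)) = -140*(-182) + √7 = 25480 + √7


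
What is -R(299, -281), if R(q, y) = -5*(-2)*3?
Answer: -30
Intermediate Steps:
R(q, y) = 30 (R(q, y) = 10*3 = 30)
-R(299, -281) = -1*30 = -30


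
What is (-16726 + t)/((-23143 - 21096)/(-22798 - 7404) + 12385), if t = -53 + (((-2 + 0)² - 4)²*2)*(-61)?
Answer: -72394194/53442287 ≈ -1.3546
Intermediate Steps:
t = -53 (t = -53 + (((-2)² - 4)²*2)*(-61) = -53 + ((4 - 4)²*2)*(-61) = -53 + (0²*2)*(-61) = -53 + (0*2)*(-61) = -53 + 0*(-61) = -53 + 0 = -53)
(-16726 + t)/((-23143 - 21096)/(-22798 - 7404) + 12385) = (-16726 - 53)/((-23143 - 21096)/(-22798 - 7404) + 12385) = -16779/(-44239/(-30202) + 12385) = -16779/(-44239*(-1/30202) + 12385) = -16779/(44239/30202 + 12385) = -16779/374096009/30202 = -16779*30202/374096009 = -72394194/53442287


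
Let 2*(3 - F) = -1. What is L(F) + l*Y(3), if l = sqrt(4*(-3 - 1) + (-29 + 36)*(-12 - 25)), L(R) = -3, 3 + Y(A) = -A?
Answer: -3 - 30*I*sqrt(11) ≈ -3.0 - 99.499*I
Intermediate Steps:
F = 7/2 (F = 3 - 1/2*(-1) = 3 + 1/2 = 7/2 ≈ 3.5000)
Y(A) = -3 - A
l = 5*I*sqrt(11) (l = sqrt(4*(-4) + 7*(-37)) = sqrt(-16 - 259) = sqrt(-275) = 5*I*sqrt(11) ≈ 16.583*I)
L(F) + l*Y(3) = -3 + (5*I*sqrt(11))*(-3 - 1*3) = -3 + (5*I*sqrt(11))*(-3 - 3) = -3 + (5*I*sqrt(11))*(-6) = -3 - 30*I*sqrt(11)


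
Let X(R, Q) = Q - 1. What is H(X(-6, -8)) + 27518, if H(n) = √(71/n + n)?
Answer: 27518 + 2*I*√38/3 ≈ 27518.0 + 4.1096*I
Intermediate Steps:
X(R, Q) = -1 + Q
H(n) = √(n + 71/n)
H(X(-6, -8)) + 27518 = √((-1 - 8) + 71/(-1 - 8)) + 27518 = √(-9 + 71/(-9)) + 27518 = √(-9 + 71*(-⅑)) + 27518 = √(-9 - 71/9) + 27518 = √(-152/9) + 27518 = 2*I*√38/3 + 27518 = 27518 + 2*I*√38/3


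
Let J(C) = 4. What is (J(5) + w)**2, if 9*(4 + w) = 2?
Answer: 4/81 ≈ 0.049383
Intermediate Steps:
w = -34/9 (w = -4 + (1/9)*2 = -4 + 2/9 = -34/9 ≈ -3.7778)
(J(5) + w)**2 = (4 - 34/9)**2 = (2/9)**2 = 4/81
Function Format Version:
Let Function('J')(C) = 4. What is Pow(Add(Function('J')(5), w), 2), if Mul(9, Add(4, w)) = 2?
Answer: Rational(4, 81) ≈ 0.049383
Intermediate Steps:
w = Rational(-34, 9) (w = Add(-4, Mul(Rational(1, 9), 2)) = Add(-4, Rational(2, 9)) = Rational(-34, 9) ≈ -3.7778)
Pow(Add(Function('J')(5), w), 2) = Pow(Add(4, Rational(-34, 9)), 2) = Pow(Rational(2, 9), 2) = Rational(4, 81)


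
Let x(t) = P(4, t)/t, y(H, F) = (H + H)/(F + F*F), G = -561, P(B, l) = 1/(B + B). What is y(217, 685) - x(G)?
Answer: 172693/150639720 ≈ 0.0011464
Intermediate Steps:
P(B, l) = 1/(2*B)
y(H, F) = 2*H/(F + F²) (y(H, F) = (2*H)/(F + F²) = 2*H/(F + F²))
x(t) = 1/(8*t) (x(t) = ((½)/4)/t = ((½)*(¼))/t = 1/(8*t))
y(217, 685) - x(G) = 2*217/(685*(1 + 685)) - 1/(8*(-561)) = 2*217*(1/685)/686 - (-1)/(8*561) = 2*217*(1/685)*(1/686) - 1*(-1/4488) = 31/33565 + 1/4488 = 172693/150639720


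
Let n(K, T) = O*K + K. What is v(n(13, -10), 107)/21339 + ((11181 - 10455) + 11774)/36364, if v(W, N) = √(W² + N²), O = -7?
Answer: 3125/9091 + √17533/21339 ≈ 0.34995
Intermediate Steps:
n(K, T) = -6*K (n(K, T) = -7*K + K = -6*K)
v(W, N) = √(N² + W²)
v(n(13, -10), 107)/21339 + ((11181 - 10455) + 11774)/36364 = √(107² + (-6*13)²)/21339 + ((11181 - 10455) + 11774)/36364 = √(11449 + (-78)²)*(1/21339) + (726 + 11774)*(1/36364) = √(11449 + 6084)*(1/21339) + 12500*(1/36364) = √17533*(1/21339) + 3125/9091 = √17533/21339 + 3125/9091 = 3125/9091 + √17533/21339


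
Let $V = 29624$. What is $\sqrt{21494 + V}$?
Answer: $\sqrt{51118} \approx 226.09$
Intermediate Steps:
$\sqrt{21494 + V} = \sqrt{21494 + 29624} = \sqrt{51118}$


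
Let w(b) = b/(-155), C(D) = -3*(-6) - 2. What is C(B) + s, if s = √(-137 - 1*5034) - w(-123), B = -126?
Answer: 2357/155 + I*√5171 ≈ 15.206 + 71.91*I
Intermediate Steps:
C(D) = 16 (C(D) = 18 - 2 = 16)
w(b) = -b/155 (w(b) = b*(-1/155) = -b/155)
s = -123/155 + I*√5171 (s = √(-137 - 1*5034) - (-1)*(-123)/155 = √(-137 - 5034) - 1*123/155 = √(-5171) - 123/155 = I*√5171 - 123/155 = -123/155 + I*√5171 ≈ -0.79355 + 71.91*I)
C(B) + s = 16 + (-123/155 + I*√5171) = 2357/155 + I*√5171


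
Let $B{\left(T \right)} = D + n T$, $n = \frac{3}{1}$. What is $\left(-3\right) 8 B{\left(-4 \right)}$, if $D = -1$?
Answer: $312$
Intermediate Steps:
$n = 3$ ($n = 3 \cdot 1 = 3$)
$B{\left(T \right)} = -1 + 3 T$
$\left(-3\right) 8 B{\left(-4 \right)} = \left(-3\right) 8 \left(-1 + 3 \left(-4\right)\right) = - 24 \left(-1 - 12\right) = \left(-24\right) \left(-13\right) = 312$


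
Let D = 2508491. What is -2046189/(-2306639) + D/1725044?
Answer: 9315949229065/3979053767116 ≈ 2.3412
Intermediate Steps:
-2046189/(-2306639) + D/1725044 = -2046189/(-2306639) + 2508491/1725044 = -2046189*(-1/2306639) + 2508491*(1/1725044) = 2046189/2306639 + 2508491/1725044 = 9315949229065/3979053767116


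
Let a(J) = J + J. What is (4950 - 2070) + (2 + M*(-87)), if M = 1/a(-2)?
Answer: 11615/4 ≈ 2903.8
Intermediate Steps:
a(J) = 2*J
M = -¼ (M = 1/(2*(-2)) = 1/(-4) = -¼ ≈ -0.25000)
(4950 - 2070) + (2 + M*(-87)) = (4950 - 2070) + (2 - ¼*(-87)) = 2880 + (2 + 87/4) = 2880 + 95/4 = 11615/4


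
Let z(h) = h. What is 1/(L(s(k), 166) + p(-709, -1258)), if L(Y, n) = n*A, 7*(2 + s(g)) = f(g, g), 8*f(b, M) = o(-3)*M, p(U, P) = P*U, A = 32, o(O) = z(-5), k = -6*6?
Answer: 1/897234 ≈ 1.1145e-6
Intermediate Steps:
k = -36
o(O) = -5
f(b, M) = -5*M/8 (f(b, M) = (-5*M)/8 = -5*M/8)
s(g) = -2 - 5*g/56 (s(g) = -2 + (-5*g/8)/7 = -2 - 5*g/56)
L(Y, n) = 32*n (L(Y, n) = n*32 = 32*n)
1/(L(s(k), 166) + p(-709, -1258)) = 1/(32*166 - 1258*(-709)) = 1/(5312 + 891922) = 1/897234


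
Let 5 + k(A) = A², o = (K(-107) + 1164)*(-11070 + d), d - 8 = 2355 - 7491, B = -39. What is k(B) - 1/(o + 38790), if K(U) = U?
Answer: 25897063937/17082496 ≈ 1516.0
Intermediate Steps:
d = -5128 (d = 8 + (2355 - 7491) = 8 - 5136 = -5128)
o = -17121286 (o = (-107 + 1164)*(-11070 - 5128) = 1057*(-16198) = -17121286)
k(A) = -5 + A²
k(B) - 1/(o + 38790) = (-5 + (-39)²) - 1/(-17121286 + 38790) = (-5 + 1521) - 1/(-17082496) = 1516 - 1*(-1/17082496) = 1516 + 1/17082496 = 25897063937/17082496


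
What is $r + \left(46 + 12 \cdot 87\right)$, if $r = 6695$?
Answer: $7785$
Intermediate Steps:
$r + \left(46 + 12 \cdot 87\right) = 6695 + \left(46 + 12 \cdot 87\right) = 6695 + \left(46 + 1044\right) = 6695 + 1090 = 7785$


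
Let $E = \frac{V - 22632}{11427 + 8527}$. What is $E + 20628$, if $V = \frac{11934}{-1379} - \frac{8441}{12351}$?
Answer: $\frac{27708248096399}{1343308722} \approx 20627.0$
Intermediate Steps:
$V = - \frac{6914651}{740523}$ ($V = 11934 \left(- \frac{1}{1379}\right) - \frac{367}{537} = - \frac{11934}{1379} - \frac{367}{537} = - \frac{6914651}{740523} \approx -9.3375$)
$E = - \frac{1524221017}{1343308722}$ ($E = \frac{- \frac{6914651}{740523} - 22632}{11427 + 8527} = - \frac{16766431187}{740523 \cdot 19954} = \left(- \frac{16766431187}{740523}\right) \frac{1}{19954} = - \frac{1524221017}{1343308722} \approx -1.1347$)
$E + 20628 = - \frac{1524221017}{1343308722} + 20628 = \frac{27708248096399}{1343308722}$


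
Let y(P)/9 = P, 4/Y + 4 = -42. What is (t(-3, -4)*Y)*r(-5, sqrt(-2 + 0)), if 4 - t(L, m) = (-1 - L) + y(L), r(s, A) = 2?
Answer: -116/23 ≈ -5.0435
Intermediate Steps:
Y = -2/23 (Y = 4/(-4 - 42) = 4/(-46) = 4*(-1/46) = -2/23 ≈ -0.086957)
y(P) = 9*P
t(L, m) = 5 - 8*L (t(L, m) = 4 - ((-1 - L) + 9*L) = 4 - (-1 + 8*L) = 4 + (1 - 8*L) = 5 - 8*L)
(t(-3, -4)*Y)*r(-5, sqrt(-2 + 0)) = ((5 - 8*(-3))*(-2/23))*2 = ((5 + 24)*(-2/23))*2 = (29*(-2/23))*2 = -58/23*2 = -116/23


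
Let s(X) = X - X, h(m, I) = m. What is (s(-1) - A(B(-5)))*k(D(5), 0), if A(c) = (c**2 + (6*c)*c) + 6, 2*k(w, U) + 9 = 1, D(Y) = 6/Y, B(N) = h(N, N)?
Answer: 724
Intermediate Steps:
B(N) = N
s(X) = 0
k(w, U) = -4 (k(w, U) = -9/2 + (1/2)*1 = -9/2 + 1/2 = -4)
A(c) = 6 + 7*c**2 (A(c) = (c**2 + 6*c**2) + 6 = 7*c**2 + 6 = 6 + 7*c**2)
(s(-1) - A(B(-5)))*k(D(5), 0) = (0 - (6 + 7*(-5)**2))*(-4) = (0 - (6 + 7*25))*(-4) = (0 - (6 + 175))*(-4) = (0 - 1*181)*(-4) = (0 - 181)*(-4) = -181*(-4) = 724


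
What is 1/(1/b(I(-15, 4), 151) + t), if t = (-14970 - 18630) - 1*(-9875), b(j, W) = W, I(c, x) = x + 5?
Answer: -151/3582474 ≈ -4.2150e-5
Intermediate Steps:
I(c, x) = 5 + x
t = -23725 (t = -33600 + 9875 = -23725)
1/(1/b(I(-15, 4), 151) + t) = 1/(1/151 - 23725) = 1/(-3582474/151) = -151/3582474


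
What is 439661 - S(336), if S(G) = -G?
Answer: 439997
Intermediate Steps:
439661 - S(336) = 439661 - (-1)*336 = 439661 - 1*(-336) = 439661 + 336 = 439997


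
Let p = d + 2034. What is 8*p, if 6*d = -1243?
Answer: 43844/3 ≈ 14615.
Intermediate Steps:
d = -1243/6 (d = (⅙)*(-1243) = -1243/6 ≈ -207.17)
p = 10961/6 (p = -1243/6 + 2034 = 10961/6 ≈ 1826.8)
8*p = 8*(10961/6) = 43844/3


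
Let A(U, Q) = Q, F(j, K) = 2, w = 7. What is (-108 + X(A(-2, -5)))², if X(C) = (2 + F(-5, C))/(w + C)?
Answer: 11236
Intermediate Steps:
X(C) = 4/(7 + C) (X(C) = (2 + 2)/(7 + C) = 4/(7 + C))
(-108 + X(A(-2, -5)))² = (-108 + 4/(7 - 5))² = (-108 + 4/2)² = (-108 + 4*(½))² = (-108 + 2)² = (-106)² = 11236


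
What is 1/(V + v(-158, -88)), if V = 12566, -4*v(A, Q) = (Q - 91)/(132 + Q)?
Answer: 176/2211795 ≈ 7.9573e-5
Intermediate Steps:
v(A, Q) = -(-91 + Q)/(4*(132 + Q)) (v(A, Q) = -(Q - 91)/(4*(132 + Q)) = -(-91 + Q)/(4*(132 + Q)))
1/(V + v(-158, -88)) = 1/(12566 + (91 - 1*(-88))/(4*(132 - 88))) = 1/(12566 + (¼)*(91 + 88)/44) = 1/(12566 + (¼)*(1/44)*179) = 1/(12566 + 179/176) = 1/(2211795/176) = 176/2211795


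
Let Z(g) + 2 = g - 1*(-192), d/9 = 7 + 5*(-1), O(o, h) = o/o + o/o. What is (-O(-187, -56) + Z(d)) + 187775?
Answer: 187981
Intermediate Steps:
O(o, h) = 2 (O(o, h) = 1 + 1 = 2)
d = 18 (d = 9*(7 + 5*(-1)) = 9*(7 - 5) = 9*2 = 18)
Z(g) = 190 + g (Z(g) = -2 + (g - 1*(-192)) = -2 + (g + 192) = -2 + (192 + g) = 190 + g)
(-O(-187, -56) + Z(d)) + 187775 = (-1*2 + (190 + 18)) + 187775 = (-2 + 208) + 187775 = 206 + 187775 = 187981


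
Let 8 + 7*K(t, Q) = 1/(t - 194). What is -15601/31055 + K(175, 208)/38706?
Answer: -26772369371/53289324130 ≈ -0.50240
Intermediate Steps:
K(t, Q) = -8/7 + 1/(7*(-194 + t)) (K(t, Q) = -8/7 + 1/(7*(t - 194)) = -8/7 + 1/(7*(-194 + t)))
-15601/31055 + K(175, 208)/38706 = -15601/31055 + ((1553 - 8*175)/(7*(-194 + 175)))/38706 = -15601*1/31055 + ((⅐)*(1553 - 1400)/(-19))*(1/38706) = -15601/31055 + ((⅐)*(-1/19)*153)*(1/38706) = -15601/31055 - 153/133*1/38706 = -15601/31055 - 51/1715966 = -26772369371/53289324130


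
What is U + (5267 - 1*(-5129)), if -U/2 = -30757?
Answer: 71910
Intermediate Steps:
U = 61514 (U = -2*(-30757) = 61514)
U + (5267 - 1*(-5129)) = 61514 + (5267 - 1*(-5129)) = 61514 + (5267 + 5129) = 61514 + 10396 = 71910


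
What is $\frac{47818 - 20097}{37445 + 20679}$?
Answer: $\frac{27721}{58124} \approx 0.47693$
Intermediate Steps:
$\frac{47818 - 20097}{37445 + 20679} = \frac{27721}{58124}$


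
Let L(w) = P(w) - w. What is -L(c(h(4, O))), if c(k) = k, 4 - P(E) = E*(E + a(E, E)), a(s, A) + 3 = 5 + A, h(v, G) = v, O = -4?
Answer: 40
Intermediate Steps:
a(s, A) = 2 + A (a(s, A) = -3 + (5 + A) = 2 + A)
P(E) = 4 - E*(2 + 2*E) (P(E) = 4 - E*(E + (2 + E)) = 4 - E*(2 + 2*E))
L(w) = 4 - 3*w - 2*w**2 (L(w) = (4 - 2*w - 2*w**2) - w = 4 - 3*w - 2*w**2)
-L(c(h(4, O))) = -(4 - 3*4 - 2*4**2) = -(4 - 12 - 2*16) = -(4 - 12 - 32) = -1*(-40) = 40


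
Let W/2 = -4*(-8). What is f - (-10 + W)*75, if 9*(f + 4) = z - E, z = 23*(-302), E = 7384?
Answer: -50816/9 ≈ -5646.2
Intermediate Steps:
z = -6946
W = 64 (W = 2*(-4*(-8)) = 2*32 = 64)
f = -14366/9 (f = -4 + (-6946 - 1*7384)/9 = -4 + (-6946 - 7384)/9 = -4 + (⅑)*(-14330) = -4 - 14330/9 = -14366/9 ≈ -1596.2)
f - (-10 + W)*75 = -14366/9 - (-10 + 64)*75 = -14366/9 - 54*75 = -14366/9 - 1*4050 = -14366/9 - 4050 = -50816/9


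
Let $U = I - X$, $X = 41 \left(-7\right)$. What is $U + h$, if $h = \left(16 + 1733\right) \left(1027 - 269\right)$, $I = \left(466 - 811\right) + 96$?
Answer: $1325780$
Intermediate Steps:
$I = -249$ ($I = -345 + 96 = -249$)
$X = -287$
$U = 38$ ($U = -249 - -287 = -249 + 287 = 38$)
$h = 1325742$ ($h = 1749 \cdot 758 = 1325742$)
$U + h = 38 + 1325742 = 1325780$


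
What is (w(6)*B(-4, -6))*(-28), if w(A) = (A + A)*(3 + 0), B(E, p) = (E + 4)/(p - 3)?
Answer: 0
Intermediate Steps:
B(E, p) = (4 + E)/(-3 + p)
w(A) = 6*A (w(A) = (2*A)*3 = 6*A)
(w(6)*B(-4, -6))*(-28) = ((6*6)*((4 - 4)/(-3 - 6)))*(-28) = (36*(0/(-9)))*(-28) = (36*(-⅑*0))*(-28) = (36*0)*(-28) = 0*(-28) = 0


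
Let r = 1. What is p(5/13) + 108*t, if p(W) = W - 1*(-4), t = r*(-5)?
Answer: -6963/13 ≈ -535.62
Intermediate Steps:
t = -5 (t = 1*(-5) = -5)
p(W) = 4 + W (p(W) = W + 4 = 4 + W)
p(5/13) + 108*t = (4 + 5/13) + 108*(-5) = (4 + 5*(1/13)) - 540 = (4 + 5/13) - 540 = 57/13 - 540 = -6963/13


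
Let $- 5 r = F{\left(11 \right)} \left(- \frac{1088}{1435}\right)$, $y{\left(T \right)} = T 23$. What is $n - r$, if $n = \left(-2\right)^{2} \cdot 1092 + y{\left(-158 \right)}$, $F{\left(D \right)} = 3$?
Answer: $\frac{5263186}{7175} \approx 733.54$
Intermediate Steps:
$y{\left(T \right)} = 23 T$
$r = \frac{3264}{7175}$ ($r = - \frac{3 \left(- \frac{1088}{1435}\right)}{5} = \left(- \frac{1}{5}\right) \left(- \frac{3264}{1435}\right) = \frac{3264}{7175} \approx 0.45491$)
$n = 734$ ($n = \left(-2\right)^{2} \cdot 1092 + 23 \left(-158\right) = 4 \cdot 1092 - 3634 = 4368 - 3634 = 734$)
$n - r = 734 - \frac{3264}{7175} = \frac{5263186}{7175}$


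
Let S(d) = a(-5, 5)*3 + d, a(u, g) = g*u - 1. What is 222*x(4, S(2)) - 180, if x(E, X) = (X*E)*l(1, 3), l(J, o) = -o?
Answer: 202284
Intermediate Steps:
a(u, g) = -1 + g*u
S(d) = -78 + d (S(d) = (-1 + 5*(-5))*3 + d = (-1 - 25)*3 + d = -26*3 + d = -78 + d)
x(E, X) = -3*E*X (x(E, X) = (X*E)*(-1*3) = (E*X)*(-3) = -3*E*X)
222*x(4, S(2)) - 180 = 222*(-3*4*(-78 + 2)) - 180 = 222*(-3*4*(-76)) - 180 = 222*912 - 180 = 202464 - 180 = 202284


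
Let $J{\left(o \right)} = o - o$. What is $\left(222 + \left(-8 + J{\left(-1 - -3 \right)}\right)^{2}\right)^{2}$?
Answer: $81796$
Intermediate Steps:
$J{\left(o \right)} = 0$
$\left(222 + \left(-8 + J{\left(-1 - -3 \right)}\right)^{2}\right)^{2} = \left(222 + \left(-8 + 0\right)^{2}\right)^{2} = \left(222 + \left(-8\right)^{2}\right)^{2} = \left(222 + 64\right)^{2} = 286^{2} = 81796$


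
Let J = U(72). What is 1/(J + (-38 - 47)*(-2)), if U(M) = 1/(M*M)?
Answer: 5184/881281 ≈ 0.0058823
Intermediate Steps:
U(M) = M⁻² (U(M) = 1/(M²) = M⁻²)
J = 1/5184 (J = 72⁻² = 1/5184 ≈ 0.00019290)
1/(J + (-38 - 47)*(-2)) = 1/(1/5184 + (-38 - 47)*(-2)) = 1/(1/5184 - 85*(-2)) = 1/(1/5184 + 170) = 1/(881281/5184) = 5184/881281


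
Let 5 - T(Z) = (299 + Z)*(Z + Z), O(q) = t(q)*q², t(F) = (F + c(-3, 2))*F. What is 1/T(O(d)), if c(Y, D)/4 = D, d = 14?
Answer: -1/7324690907 ≈ -1.3652e-10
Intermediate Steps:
c(Y, D) = 4*D
t(F) = F*(8 + F) (t(F) = (F + 4*2)*F = (F + 8)*F = (8 + F)*F = F*(8 + F))
O(q) = q³*(8 + q) (O(q) = (q*(8 + q))*q² = q³*(8 + q))
T(Z) = 5 - 2*Z*(299 + Z) (T(Z) = 5 - (299 + Z)*(Z + Z) = 5 - (299 + Z)*2*Z = 5 - 2*Z*(299 + Z))
1/T(O(d)) = 1/(5 - 598*14³*(8 + 14) - 2*7529536*(8 + 14)²) = 1/(5 - 1640912*22 - 2*(2744*22)²) = 1/(5 - 598*60368 - 2*60368²) = 1/(5 - 36100064 - 2*3644295424) = 1/(5 - 36100064 - 7288590848) = 1/(-7324690907) = -1/7324690907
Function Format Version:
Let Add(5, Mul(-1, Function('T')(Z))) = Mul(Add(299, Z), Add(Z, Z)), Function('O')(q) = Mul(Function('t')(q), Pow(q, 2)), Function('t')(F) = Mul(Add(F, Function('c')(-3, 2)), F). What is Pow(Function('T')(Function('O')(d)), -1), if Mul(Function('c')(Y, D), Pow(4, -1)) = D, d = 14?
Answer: Rational(-1, 7324690907) ≈ -1.3652e-10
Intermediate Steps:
Function('c')(Y, D) = Mul(4, D)
Function('t')(F) = Mul(F, Add(8, F)) (Function('t')(F) = Mul(Add(F, Mul(4, 2)), F) = Mul(Add(F, 8), F) = Mul(Add(8, F), F) = Mul(F, Add(8, F)))
Function('O')(q) = Mul(Pow(q, 3), Add(8, q)) (Function('O')(q) = Mul(Mul(q, Add(8, q)), Pow(q, 2)) = Mul(Pow(q, 3), Add(8, q)))
Function('T')(Z) = Add(5, Mul(-2, Z, Add(299, Z))) (Function('T')(Z) = Add(5, Mul(-1, Mul(Add(299, Z), Add(Z, Z)))) = Add(5, Mul(-1, Mul(Add(299, Z), Mul(2, Z)))) = Add(5, Mul(-1, Mul(2, Z, Add(299, Z)))) = Add(5, Mul(-2, Z, Add(299, Z))))
Pow(Function('T')(Function('O')(d)), -1) = Pow(Add(5, Mul(-598, Mul(Pow(14, 3), Add(8, 14))), Mul(-2, Pow(Mul(Pow(14, 3), Add(8, 14)), 2))), -1) = Pow(Add(5, Mul(-598, Mul(2744, 22)), Mul(-2, Pow(Mul(2744, 22), 2))), -1) = Pow(Add(5, Mul(-598, 60368), Mul(-2, Pow(60368, 2))), -1) = Pow(Add(5, -36100064, Mul(-2, 3644295424)), -1) = Pow(Add(5, -36100064, -7288590848), -1) = Pow(-7324690907, -1) = Rational(-1, 7324690907)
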